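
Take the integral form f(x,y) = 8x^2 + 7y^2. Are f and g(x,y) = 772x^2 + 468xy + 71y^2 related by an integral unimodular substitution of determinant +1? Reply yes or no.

D₁ = -224, D₂ = -224
f: flip: (8,0,7)→(7,0,8)
f: reduced (well bottom): (7,0,8) with a≤c, −a<b≤a
g: flip: (772,468,71)→(71,-468,772)
g: translate: b→-42 (≡-468 mod 142), so (71,-468,772)→(71,-42,7)
g: flip: (71,-42,7)→(7,42,71)
g: translate: b→0 (≡42 mod 14), so (7,42,71)→(7,0,8)
g: reduced (well bottom): (7,0,8) with a≤c, −a<b≤a
reduced forms (7, 0, 8) vs (7, 0, 8) ⇒ equivalent

yes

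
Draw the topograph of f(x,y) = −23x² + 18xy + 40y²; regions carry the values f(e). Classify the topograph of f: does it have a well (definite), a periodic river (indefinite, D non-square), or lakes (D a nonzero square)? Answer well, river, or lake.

D = b²−4ac = 18² − 4·(-23)·40 = 4004
D > 0 non-square ⇒ indefinite ⇒ periodic river

river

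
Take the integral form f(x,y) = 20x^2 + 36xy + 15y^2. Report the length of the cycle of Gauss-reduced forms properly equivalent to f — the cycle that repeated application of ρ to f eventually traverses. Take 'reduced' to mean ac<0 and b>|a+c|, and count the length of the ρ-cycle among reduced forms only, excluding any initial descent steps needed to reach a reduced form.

D = 96, ⌊√D⌋ = 9
descent: ρ → (15,-6,-1)
descent: ρ → (-1,8,8)  [lands on river]
river: ρ → (8,8,-1)
ρ-cycle length = 2 (tail of 2 descent steps not counted)

2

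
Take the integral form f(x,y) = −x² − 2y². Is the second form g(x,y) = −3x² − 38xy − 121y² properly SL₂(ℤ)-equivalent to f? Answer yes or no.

D₁ = -8, D₂ = -8
f is negative-definite; reduce −f:
−f: reduced (well bottom): (1,0,2) with a≤c, −a<b≤a
flip sign back: reduced form of f is (-1,0,-2)
g is negative-definite; reduce −g:
−g: translate: b→2 (≡38 mod 6), so (3,38,121)→(3,2,1)
−g: flip: (3,2,1)→(1,-2,3)
−g: translate: b→0 (≡-2 mod 2), so (1,-2,3)→(1,0,2)
−g: reduced (well bottom): (1,0,2) with a≤c, −a<b≤a
flip sign back: reduced form of g is (-1,0,-2)
reduced forms (-1, 0, -2) vs (-1, 0, -2) ⇒ equivalent

yes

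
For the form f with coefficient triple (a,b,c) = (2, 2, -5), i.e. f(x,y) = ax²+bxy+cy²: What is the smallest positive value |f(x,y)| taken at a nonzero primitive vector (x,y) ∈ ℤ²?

descent: ρ → (-5,-2,2)
descent: ρ → (2,6,-1)  [lands on river]
river: ρ → (-1,6,2)
closes: descent 2, river 2
min |a| on river = 1

1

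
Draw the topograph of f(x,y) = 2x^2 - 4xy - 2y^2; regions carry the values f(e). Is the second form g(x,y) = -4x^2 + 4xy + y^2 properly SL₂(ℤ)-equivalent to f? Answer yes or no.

D₁ = 32, D₂ = 32
river cycle of f (length 2): (-2, 4, 2), (2, 4, -2)
river cycle of g (length 2): (1, 4, -4), (-4, 4, 1)
cycles differ ⇒ inequivalent

no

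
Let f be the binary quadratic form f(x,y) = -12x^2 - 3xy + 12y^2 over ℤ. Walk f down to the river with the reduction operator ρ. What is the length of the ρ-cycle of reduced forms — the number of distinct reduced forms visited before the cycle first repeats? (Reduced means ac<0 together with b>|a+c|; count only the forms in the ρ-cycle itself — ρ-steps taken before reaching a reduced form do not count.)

D = 585, ⌊√D⌋ = 24
descent: ρ → (12,3,-12)  [lands on river]
river: ρ → (-12,21,3)
river: ρ → (3,21,-12)
river: ρ → (-12,3,12)
river: ρ → (12,21,-3)
river: ρ → (-3,21,12)
ρ-cycle length = 6 (tail of 1 descent step not counted)

6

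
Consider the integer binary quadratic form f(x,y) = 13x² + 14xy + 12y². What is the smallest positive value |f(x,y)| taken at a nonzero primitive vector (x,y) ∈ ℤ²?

translate: b→-12 (≡14 mod 26), so (13,14,12)→(13,-12,11)
flip: (13,-12,11)→(11,12,13)
translate: b→-10 (≡12 mod 22), so (11,12,13)→(11,-10,12)
reduced (well bottom): (11,-10,12) with a≤c, −a<b≤a
well minimum = a = 11

11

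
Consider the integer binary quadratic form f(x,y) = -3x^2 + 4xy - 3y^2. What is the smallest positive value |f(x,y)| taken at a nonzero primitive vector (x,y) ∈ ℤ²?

translate: b→2 (≡-4 mod 6), so (3,-4,3)→(3,2,2)
flip: (3,2,2)→(2,-2,3)
translate: b→2 (≡-2 mod 4), so (2,-2,3)→(2,2,3)
reduced (well bottom): (2,2,3) with a≤c, −a<b≤a
well minimum |f| = |-2| = 2 (negative-definite)

2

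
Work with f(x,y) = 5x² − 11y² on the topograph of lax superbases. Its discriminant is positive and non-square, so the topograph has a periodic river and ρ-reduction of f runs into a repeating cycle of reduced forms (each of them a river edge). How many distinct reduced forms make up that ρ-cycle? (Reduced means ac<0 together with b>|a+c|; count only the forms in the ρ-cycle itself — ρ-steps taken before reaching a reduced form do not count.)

D = 220, ⌊√D⌋ = 14
descent: ρ → (-11,0,5)
descent: ρ → (5,10,-6)  [lands on river]
river: ρ → (-6,14,1)
river: ρ → (1,14,-6)
river: ρ → (-6,10,5)
ρ-cycle length = 4 (tail of 2 descent steps not counted)

4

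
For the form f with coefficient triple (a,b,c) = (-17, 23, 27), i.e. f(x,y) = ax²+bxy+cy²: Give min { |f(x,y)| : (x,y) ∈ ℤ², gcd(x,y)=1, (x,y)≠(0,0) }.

river: ρ → (27,31,-13)
river: ρ → (-13,47,3)
river: ρ → (3,43,-43)
river: ρ → (-43,43,3)
river: ρ → (3,47,-13)
river: ρ → (-13,31,27)
river: ρ → (27,23,-17)
river: ρ → (-17,45,5)
river: ρ → (5,45,-17)
river: ρ → (-17,23,27)
closes: descent 0, river 10
min |a| on river = 3

3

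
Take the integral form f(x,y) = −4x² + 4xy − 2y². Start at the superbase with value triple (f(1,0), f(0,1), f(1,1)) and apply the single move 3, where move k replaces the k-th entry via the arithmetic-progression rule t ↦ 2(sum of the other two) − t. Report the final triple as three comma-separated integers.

start (-4,-2,-2) = (f(1,0),f(0,1),f(1,1))
replace slot 3: 2·((-4)+(-2)) − (-2) = -10 → (-4,-2,-10)

-4,-2,-10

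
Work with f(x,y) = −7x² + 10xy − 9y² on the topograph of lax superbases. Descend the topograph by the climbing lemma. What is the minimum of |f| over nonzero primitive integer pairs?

translate: b→4 (≡-10 mod 14), so (7,-10,9)→(7,4,6)
flip: (7,4,6)→(6,-4,7)
reduced (well bottom): (6,-4,7) with a≤c, −a<b≤a
well minimum |f| = |-6| = 6 (negative-definite)

6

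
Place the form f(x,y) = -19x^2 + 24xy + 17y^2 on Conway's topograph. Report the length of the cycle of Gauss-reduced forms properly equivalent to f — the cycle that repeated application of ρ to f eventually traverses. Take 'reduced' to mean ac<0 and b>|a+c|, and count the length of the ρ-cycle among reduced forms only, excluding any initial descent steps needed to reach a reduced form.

D = 1868, ⌊√D⌋ = 43
river: ρ → (17,10,-26)
river: ρ → (-26,42,1)
river: ρ → (1,42,-26)
river: ρ → (-26,10,17)
river: ρ → (17,24,-19)
river: ρ → (-19,14,22)
river: ρ → (22,30,-11)
river: ρ → (-11,36,13)
river: ρ → (13,42,-2)
river: ρ → (-2,42,13)
river: ρ → (13,36,-11)
river: ρ → (-11,30,22)
river: ρ → (22,14,-19)
river: ρ → (-19,24,17)
ρ-cycle length = 14 (tail of 0 descent steps not counted)

14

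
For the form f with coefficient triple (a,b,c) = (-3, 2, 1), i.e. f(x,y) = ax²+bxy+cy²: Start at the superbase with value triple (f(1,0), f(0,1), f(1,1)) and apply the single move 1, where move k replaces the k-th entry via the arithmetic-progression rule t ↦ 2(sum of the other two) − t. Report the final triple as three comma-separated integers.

start (-3,1,0) = (f(1,0),f(0,1),f(1,1))
replace slot 1: 2·(1+0) − (-3) = 5 → (5,1,0)

5,1,0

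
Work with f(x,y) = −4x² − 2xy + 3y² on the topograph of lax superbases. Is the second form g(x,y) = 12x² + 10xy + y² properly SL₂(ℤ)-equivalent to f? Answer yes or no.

D₁ = 52, D₂ = 52
river cycle of f (length 10): (3, 2, -4), (-4, 6, 1), (1, 6, -4), (-4, 2, 3), (3, 4, -3), (-3, 2, 4), (4, 6, -1), (-1, 6, 4), (4, 2, -3), (-3, 4, 3)
river cycle of g (length 10): (1, 6, -4), (-4, 2, 3), (3, 4, -3), (-3, 2, 4), (4, 6, -1), (-1, 6, 4), (4, 2, -3), (-3, 4, 3), (3, 2, -4), (-4, 6, 1)
cycles coincide ⇒ equivalent

yes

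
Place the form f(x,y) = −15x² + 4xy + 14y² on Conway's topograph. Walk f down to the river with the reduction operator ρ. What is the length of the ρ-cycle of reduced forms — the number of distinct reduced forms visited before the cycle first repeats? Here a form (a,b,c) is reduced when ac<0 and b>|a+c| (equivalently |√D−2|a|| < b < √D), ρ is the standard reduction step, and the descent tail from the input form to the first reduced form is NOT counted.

D = 856, ⌊√D⌋ = 29
river: ρ → (14,24,-5)
river: ρ → (-5,26,9)
river: ρ → (9,28,-2)
river: ρ → (-2,28,9)
river: ρ → (9,26,-5)
river: ρ → (-5,24,14)
river: ρ → (14,4,-15)
river: ρ → (-15,26,3)
river: ρ → (3,28,-6)
river: ρ → (-6,20,19)
river: ρ → (19,18,-7)
river: ρ → (-7,24,10)
river: ρ → (10,16,-15)
river: ρ → (-15,14,11)
river: ρ → (11,8,-18)
river: ρ → (-18,28,1)
river: ρ → (1,28,-18)
river: ρ → (-18,8,11)
river: ρ → (11,14,-15)
river: ρ → (-15,16,10)
river: ρ → (10,24,-7)
river: ρ → (-7,18,19)
river: ρ → (19,20,-6)
river: ρ → (-6,28,3)
river: ρ → (3,26,-15)
river: ρ → (-15,4,14)
ρ-cycle length = 26 (tail of 0 descent steps not counted)

26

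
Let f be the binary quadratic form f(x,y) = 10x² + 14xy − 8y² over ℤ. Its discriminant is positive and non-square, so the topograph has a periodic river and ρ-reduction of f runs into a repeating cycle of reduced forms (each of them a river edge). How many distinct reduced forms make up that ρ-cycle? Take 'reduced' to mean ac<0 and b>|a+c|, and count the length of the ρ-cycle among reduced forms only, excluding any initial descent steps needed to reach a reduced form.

D = 516, ⌊√D⌋ = 22
river: ρ → (-8,18,6)
river: ρ → (6,18,-8)
river: ρ → (-8,14,10)
river: ρ → (10,6,-12)
river: ρ → (-12,18,4)
river: ρ → (4,22,-2)
river: ρ → (-2,22,4)
river: ρ → (4,18,-12)
river: ρ → (-12,6,10)
river: ρ → (10,14,-8)
ρ-cycle length = 10 (tail of 0 descent steps not counted)

10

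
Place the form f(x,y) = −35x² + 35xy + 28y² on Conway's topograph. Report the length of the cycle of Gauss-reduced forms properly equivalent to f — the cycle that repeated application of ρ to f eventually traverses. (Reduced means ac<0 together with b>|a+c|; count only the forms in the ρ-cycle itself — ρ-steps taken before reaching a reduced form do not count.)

D = 5145, ⌊√D⌋ = 71
river: ρ → (28,21,-42)
river: ρ → (-42,63,7)
river: ρ → (7,63,-42)
river: ρ → (-42,21,28)
river: ρ → (28,35,-35)
river: ρ → (-35,35,28)
ρ-cycle length = 6 (tail of 0 descent steps not counted)

6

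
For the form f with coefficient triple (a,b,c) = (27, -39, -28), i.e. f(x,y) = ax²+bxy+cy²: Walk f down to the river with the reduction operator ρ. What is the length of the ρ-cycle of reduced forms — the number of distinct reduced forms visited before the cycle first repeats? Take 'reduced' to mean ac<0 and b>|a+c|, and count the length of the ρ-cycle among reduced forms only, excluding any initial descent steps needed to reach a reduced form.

D = 4545, ⌊√D⌋ = 67
descent: ρ → (-28,39,27)  [lands on river]
river: ρ → (27,15,-40)
river: ρ → (-40,65,2)
river: ρ → (2,67,-7)
river: ρ → (-7,59,38)
river: ρ → (38,17,-28)
ρ-cycle length = 6 (tail of 1 descent step not counted)

6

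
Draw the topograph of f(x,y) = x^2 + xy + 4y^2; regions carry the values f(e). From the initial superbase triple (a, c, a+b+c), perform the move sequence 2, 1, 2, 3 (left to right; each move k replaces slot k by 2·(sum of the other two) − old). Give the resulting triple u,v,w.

start (1,4,6) = (f(1,0),f(0,1),f(1,1))
replace slot 2: 2·(1+6) − 4 = 10 → (1,10,6)
replace slot 1: 2·(10+6) − 1 = 31 → (31,10,6)
replace slot 2: 2·(31+6) − 10 = 64 → (31,64,6)
replace slot 3: 2·(31+64) − 6 = 184 → (31,64,184)

31,64,184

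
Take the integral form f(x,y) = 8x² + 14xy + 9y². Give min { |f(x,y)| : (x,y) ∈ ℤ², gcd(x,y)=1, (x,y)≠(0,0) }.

translate: b→-2 (≡14 mod 16), so (8,14,9)→(8,-2,3)
flip: (8,-2,3)→(3,2,8)
reduced (well bottom): (3,2,8) with a≤c, −a<b≤a
well minimum = a = 3

3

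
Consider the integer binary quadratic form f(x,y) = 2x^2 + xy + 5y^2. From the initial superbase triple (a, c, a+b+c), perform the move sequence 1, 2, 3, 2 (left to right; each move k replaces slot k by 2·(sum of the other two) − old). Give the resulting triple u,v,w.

start (2,5,8) = (f(1,0),f(0,1),f(1,1))
replace slot 1: 2·(5+8) − 2 = 24 → (24,5,8)
replace slot 2: 2·(24+8) − 5 = 59 → (24,59,8)
replace slot 3: 2·(24+59) − 8 = 158 → (24,59,158)
replace slot 2: 2·(24+158) − 59 = 305 → (24,305,158)

24,305,158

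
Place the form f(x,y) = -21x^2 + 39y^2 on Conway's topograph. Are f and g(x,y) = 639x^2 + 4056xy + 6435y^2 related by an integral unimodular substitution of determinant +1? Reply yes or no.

D₁ = 3276, D₂ = 3276
river cycle of f (length 8): (-21, 42, 18), (18, 30, -33), (-33, 36, 15), (15, 54, -6), (-6, 54, 15), (15, 36, -33), (-33, 30, 18), (18, 42, -21)
river cycle of g (length 8): (18, 30, -33), (-33, 36, 15), (15, 54, -6), (-6, 54, 15), (15, 36, -33), (-33, 30, 18), (18, 42, -21), (-21, 42, 18)
cycles coincide ⇒ equivalent

yes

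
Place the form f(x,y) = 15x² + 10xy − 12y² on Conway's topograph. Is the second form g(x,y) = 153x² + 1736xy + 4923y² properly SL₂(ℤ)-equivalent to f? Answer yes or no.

D₁ = 820, D₂ = 820
river cycle of f (length 12): (-12, 14, 13), (13, 12, -13), (-13, 14, 12), (12, 10, -15), (-15, 20, 7), (7, 22, -12), (-12, 26, 3), (3, 28, -3), (-3, 26, 12), (12, 22, -7), … (2 more)
river cycle of g (length 12): (15, 10, -12), (-12, 14, 13), (13, 12, -13), (-13, 14, 12), (12, 10, -15), (-15, 20, 7), (7, 22, -12), (-12, 26, 3), (3, 28, -3), (-3, 26, 12), … (2 more)
cycles coincide ⇒ equivalent

yes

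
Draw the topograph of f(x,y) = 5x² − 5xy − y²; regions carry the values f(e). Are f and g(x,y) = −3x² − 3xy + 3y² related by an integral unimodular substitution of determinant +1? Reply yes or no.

D₁ = 45, D₂ = 45
river cycle of f (length 2): (-1, 5, 5), (5, 5, -1)
river cycle of g (length 2): (3, 3, -3), (-3, 3, 3)
cycles differ ⇒ inequivalent

no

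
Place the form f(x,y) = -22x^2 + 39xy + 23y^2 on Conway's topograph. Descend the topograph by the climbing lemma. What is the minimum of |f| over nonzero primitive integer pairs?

river: ρ → (23,53,-8)
river: ρ → (-8,59,2)
river: ρ → (2,57,-37)
river: ρ → (-37,17,22)
river: ρ → (22,27,-32)
river: ρ → (-32,37,17)
river: ρ → (17,31,-38)
river: ρ → (-38,45,10)
river: ρ → (10,55,-13)
river: ρ → (-13,49,22)
river: ρ → (22,39,-23)
river: ρ → (-23,53,8)
river: ρ → (8,59,-2)
river: ρ → (-2,57,37)
river: ρ → (37,17,-22)
river: ρ → (-22,27,32)
river: ρ → (32,37,-17)
river: ρ → (-17,31,38)
river: ρ → (38,45,-10)
river: ρ → (-10,55,13)
river: ρ → (13,49,-22)
river: ρ → (-22,39,23)
closes: descent 0, river 22
min |a| on river = 2

2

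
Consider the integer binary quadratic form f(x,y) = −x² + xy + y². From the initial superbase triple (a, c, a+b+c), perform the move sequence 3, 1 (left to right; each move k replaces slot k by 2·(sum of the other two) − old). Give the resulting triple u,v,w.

start (-1,1,1) = (f(1,0),f(0,1),f(1,1))
replace slot 3: 2·((-1)+1) − 1 = -1 → (-1,1,-1)
replace slot 1: 2·(1+(-1)) − (-1) = 1 → (1,1,-1)

1,1,-1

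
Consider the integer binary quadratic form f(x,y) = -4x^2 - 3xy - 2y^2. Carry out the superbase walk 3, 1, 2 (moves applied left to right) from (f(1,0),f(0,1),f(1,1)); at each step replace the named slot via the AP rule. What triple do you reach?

start (-4,-2,-9) = (f(1,0),f(0,1),f(1,1))
replace slot 3: 2·((-4)+(-2)) − (-9) = -3 → (-4,-2,-3)
replace slot 1: 2·((-2)+(-3)) − (-4) = -6 → (-6,-2,-3)
replace slot 2: 2·((-6)+(-3)) − (-2) = -16 → (-6,-16,-3)

-6,-16,-3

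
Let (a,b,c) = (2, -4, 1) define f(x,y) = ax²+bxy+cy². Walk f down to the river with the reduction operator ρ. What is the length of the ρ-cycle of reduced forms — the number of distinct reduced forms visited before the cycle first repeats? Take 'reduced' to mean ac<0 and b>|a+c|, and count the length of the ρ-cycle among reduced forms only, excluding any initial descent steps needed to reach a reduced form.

D = 8, ⌊√D⌋ = 2
descent: ρ → (1,2,-1)  [lands on river]
river: ρ → (-1,2,1)
ρ-cycle length = 2 (tail of 1 descent step not counted)

2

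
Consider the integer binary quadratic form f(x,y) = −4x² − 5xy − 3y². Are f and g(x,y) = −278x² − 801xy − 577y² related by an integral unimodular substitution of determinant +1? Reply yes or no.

D₁ = -23, D₂ = -23
f is negative-definite; reduce −f:
−f: translate: b→-3 (≡5 mod 8), so (4,5,3)→(4,-3,2)
−f: flip: (4,-3,2)→(2,3,4)
−f: translate: b→-1 (≡3 mod 4), so (2,3,4)→(2,-1,3)
−f: reduced (well bottom): (2,-1,3) with a≤c, −a<b≤a
flip sign back: reduced form of f is (-2,1,-3)
g is negative-definite; reduce −g:
−g: translate: b→245 (≡801 mod 556), so (278,801,577)→(278,245,54)
−g: flip: (278,245,54)→(54,-245,278)
−g: translate: b→-29 (≡-245 mod 108), so (54,-245,278)→(54,-29,4)
−g: flip: (54,-29,4)→(4,29,54)
−g: translate: b→-3 (≡29 mod 8), so (4,29,54)→(4,-3,2)
−g: flip: (4,-3,2)→(2,3,4)
−g: translate: b→-1 (≡3 mod 4), so (2,3,4)→(2,-1,3)
−g: reduced (well bottom): (2,-1,3) with a≤c, −a<b≤a
flip sign back: reduced form of g is (-2,1,-3)
reduced forms (-2, 1, -3) vs (-2, 1, -3) ⇒ equivalent

yes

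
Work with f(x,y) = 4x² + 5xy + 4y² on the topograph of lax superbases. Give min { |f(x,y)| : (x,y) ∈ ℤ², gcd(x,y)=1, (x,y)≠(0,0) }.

translate: b→-3 (≡5 mod 8), so (4,5,4)→(4,-3,3)
flip: (4,-3,3)→(3,3,4)
reduced (well bottom): (3,3,4) with a≤c, −a<b≤a
well minimum = a = 3

3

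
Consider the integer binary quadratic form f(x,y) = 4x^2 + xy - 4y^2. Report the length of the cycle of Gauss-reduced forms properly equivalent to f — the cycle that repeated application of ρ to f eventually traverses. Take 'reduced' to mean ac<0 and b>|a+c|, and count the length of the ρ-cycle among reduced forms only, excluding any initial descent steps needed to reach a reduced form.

D = 65, ⌊√D⌋ = 8
river: ρ → (-4,7,1)
river: ρ → (1,7,-4)
river: ρ → (-4,1,4)
river: ρ → (4,7,-1)
river: ρ → (-1,7,4)
river: ρ → (4,1,-4)
ρ-cycle length = 6 (tail of 0 descent steps not counted)

6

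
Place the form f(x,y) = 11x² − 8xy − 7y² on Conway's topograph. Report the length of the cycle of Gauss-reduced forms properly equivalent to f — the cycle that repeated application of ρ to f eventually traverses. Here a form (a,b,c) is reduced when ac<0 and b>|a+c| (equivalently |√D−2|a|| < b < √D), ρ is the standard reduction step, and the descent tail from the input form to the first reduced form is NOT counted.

D = 372, ⌊√D⌋ = 19
descent: ρ → (-7,8,11)  [lands on river]
river: ρ → (11,14,-4)
river: ρ → (-4,18,3)
river: ρ → (3,18,-4)
river: ρ → (-4,14,11)
river: ρ → (11,8,-7)
river: ρ → (-7,6,12)
river: ρ → (12,18,-1)
river: ρ → (-1,18,12)
river: ρ → (12,6,-7)
ρ-cycle length = 10 (tail of 1 descent step not counted)

10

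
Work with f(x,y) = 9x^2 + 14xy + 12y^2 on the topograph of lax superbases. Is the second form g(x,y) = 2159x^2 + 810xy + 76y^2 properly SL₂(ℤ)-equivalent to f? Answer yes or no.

D₁ = -236, D₂ = -236
f: translate: b→-4 (≡14 mod 18), so (9,14,12)→(9,-4,7)
f: flip: (9,-4,7)→(7,4,9)
f: reduced (well bottom): (7,4,9) with a≤c, −a<b≤a
g: flip: (2159,810,76)→(76,-810,2159)
g: translate: b→-50 (≡-810 mod 152), so (76,-810,2159)→(76,-50,9)
g: flip: (76,-50,9)→(9,50,76)
g: translate: b→-4 (≡50 mod 18), so (9,50,76)→(9,-4,7)
g: flip: (9,-4,7)→(7,4,9)
g: reduced (well bottom): (7,4,9) with a≤c, −a<b≤a
reduced forms (7, 4, 9) vs (7, 4, 9) ⇒ equivalent

yes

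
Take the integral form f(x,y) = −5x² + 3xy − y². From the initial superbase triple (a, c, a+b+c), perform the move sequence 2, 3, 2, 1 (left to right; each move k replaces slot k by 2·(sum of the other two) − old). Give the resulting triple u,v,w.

start (-5,-1,-3) = (f(1,0),f(0,1),f(1,1))
replace slot 2: 2·((-5)+(-3)) − (-1) = -15 → (-5,-15,-3)
replace slot 3: 2·((-5)+(-15)) − (-3) = -37 → (-5,-15,-37)
replace slot 2: 2·((-5)+(-37)) − (-15) = -69 → (-5,-69,-37)
replace slot 1: 2·((-69)+(-37)) − (-5) = -207 → (-207,-69,-37)

-207,-69,-37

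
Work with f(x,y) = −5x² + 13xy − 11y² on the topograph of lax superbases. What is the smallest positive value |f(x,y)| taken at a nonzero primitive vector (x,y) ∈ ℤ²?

translate: b→-3 (≡-13 mod 10), so (5,-13,11)→(5,-3,3)
flip: (5,-3,3)→(3,3,5)
reduced (well bottom): (3,3,5) with a≤c, −a<b≤a
well minimum |f| = |-3| = 3 (negative-definite)

3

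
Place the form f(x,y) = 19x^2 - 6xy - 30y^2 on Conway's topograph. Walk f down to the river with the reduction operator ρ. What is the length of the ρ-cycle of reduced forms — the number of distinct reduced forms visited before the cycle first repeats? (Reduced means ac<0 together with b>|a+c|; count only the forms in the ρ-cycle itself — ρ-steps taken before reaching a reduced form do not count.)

D = 2316, ⌊√D⌋ = 48
descent: ρ → (-30,6,19)
descent: ρ → (19,32,-17)  [lands on river]
river: ρ → (-17,36,15)
river: ρ → (15,24,-29)
river: ρ → (-29,34,10)
river: ρ → (10,46,-5)
river: ρ → (-5,44,19)
ρ-cycle length = 6 (tail of 2 descent steps not counted)

6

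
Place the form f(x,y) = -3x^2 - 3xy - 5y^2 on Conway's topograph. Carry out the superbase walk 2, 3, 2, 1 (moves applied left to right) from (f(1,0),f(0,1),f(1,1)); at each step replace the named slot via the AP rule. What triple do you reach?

start (-3,-5,-11) = (f(1,0),f(0,1),f(1,1))
replace slot 2: 2·((-3)+(-11)) − (-5) = -23 → (-3,-23,-11)
replace slot 3: 2·((-3)+(-23)) − (-11) = -41 → (-3,-23,-41)
replace slot 2: 2·((-3)+(-41)) − (-23) = -65 → (-3,-65,-41)
replace slot 1: 2·((-65)+(-41)) − (-3) = -209 → (-209,-65,-41)

-209,-65,-41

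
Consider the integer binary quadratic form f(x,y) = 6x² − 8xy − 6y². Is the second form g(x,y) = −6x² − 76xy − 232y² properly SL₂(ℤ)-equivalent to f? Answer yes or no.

D₁ = 208, D₂ = 208
river cycle of f (length 10): (-6, 8, 6), (6, 4, -8), (-8, 12, 2), (2, 12, -8), (-8, 4, 6), (6, 8, -6), (-6, 4, 8), (8, 12, -2), (-2, 12, 8), (8, 4, -6)
river cycle of g (length 10): (-6, 8, 6), (6, 4, -8), (-8, 12, 2), (2, 12, -8), (-8, 4, 6), (6, 8, -6), (-6, 4, 8), (8, 12, -2), (-2, 12, 8), (8, 4, -6)
cycles coincide ⇒ equivalent

yes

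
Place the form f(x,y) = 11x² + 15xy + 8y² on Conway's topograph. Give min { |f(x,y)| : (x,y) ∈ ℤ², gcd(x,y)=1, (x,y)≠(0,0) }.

translate: b→-7 (≡15 mod 22), so (11,15,8)→(11,-7,4)
flip: (11,-7,4)→(4,7,11)
translate: b→-1 (≡7 mod 8), so (4,7,11)→(4,-1,8)
reduced (well bottom): (4,-1,8) with a≤c, −a<b≤a
well minimum = a = 4

4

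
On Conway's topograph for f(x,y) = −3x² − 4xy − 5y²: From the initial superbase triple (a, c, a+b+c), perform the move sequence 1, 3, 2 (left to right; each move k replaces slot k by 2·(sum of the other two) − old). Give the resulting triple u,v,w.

start (-3,-5,-12) = (f(1,0),f(0,1),f(1,1))
replace slot 1: 2·((-5)+(-12)) − (-3) = -31 → (-31,-5,-12)
replace slot 3: 2·((-31)+(-5)) − (-12) = -60 → (-31,-5,-60)
replace slot 2: 2·((-31)+(-60)) − (-5) = -177 → (-31,-177,-60)

-31,-177,-60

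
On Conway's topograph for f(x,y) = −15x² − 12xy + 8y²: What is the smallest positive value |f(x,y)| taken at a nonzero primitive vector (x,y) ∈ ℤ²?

descent: ρ → (8,12,-15)  [lands on river]
river: ρ → (-15,18,5)
river: ρ → (5,22,-7)
river: ρ → (-7,20,8)
closes: descent 1, river 4
min |a| on river = 5

5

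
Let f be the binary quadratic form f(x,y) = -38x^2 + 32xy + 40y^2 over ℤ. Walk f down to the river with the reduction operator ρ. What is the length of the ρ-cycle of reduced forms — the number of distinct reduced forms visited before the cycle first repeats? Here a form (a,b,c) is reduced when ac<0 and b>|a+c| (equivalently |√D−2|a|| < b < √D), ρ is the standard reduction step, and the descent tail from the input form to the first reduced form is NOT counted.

D = 7104, ⌊√D⌋ = 84
river: ρ → (40,48,-30)
river: ρ → (-30,72,16)
river: ρ → (16,56,-62)
river: ρ → (-62,68,10)
river: ρ → (10,72,-48)
river: ρ → (-48,24,34)
river: ρ → (34,44,-38)
river: ρ → (-38,32,40)
ρ-cycle length = 8 (tail of 0 descent steps not counted)

8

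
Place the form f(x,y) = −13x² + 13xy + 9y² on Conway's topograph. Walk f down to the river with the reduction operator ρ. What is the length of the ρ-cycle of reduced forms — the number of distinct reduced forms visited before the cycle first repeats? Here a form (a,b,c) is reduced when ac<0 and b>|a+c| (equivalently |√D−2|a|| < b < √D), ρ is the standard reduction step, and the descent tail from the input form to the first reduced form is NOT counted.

D = 637, ⌊√D⌋ = 25
river: ρ → (9,23,-3)
river: ρ → (-3,25,1)
river: ρ → (1,25,-3)
river: ρ → (-3,23,9)
river: ρ → (9,13,-13)
river: ρ → (-13,13,9)
ρ-cycle length = 6 (tail of 0 descent steps not counted)

6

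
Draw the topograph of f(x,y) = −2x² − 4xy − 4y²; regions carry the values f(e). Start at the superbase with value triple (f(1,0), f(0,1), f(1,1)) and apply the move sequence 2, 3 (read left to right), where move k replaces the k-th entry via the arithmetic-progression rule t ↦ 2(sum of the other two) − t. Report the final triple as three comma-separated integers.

start (-2,-4,-10) = (f(1,0),f(0,1),f(1,1))
replace slot 2: 2·((-2)+(-10)) − (-4) = -20 → (-2,-20,-10)
replace slot 3: 2·((-2)+(-20)) − (-10) = -34 → (-2,-20,-34)

-2,-20,-34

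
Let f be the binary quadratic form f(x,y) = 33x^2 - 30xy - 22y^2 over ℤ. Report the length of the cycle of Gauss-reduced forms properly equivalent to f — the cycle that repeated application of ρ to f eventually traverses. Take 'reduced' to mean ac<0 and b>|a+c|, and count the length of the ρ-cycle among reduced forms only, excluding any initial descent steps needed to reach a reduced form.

D = 3804, ⌊√D⌋ = 61
descent: ρ → (-22,30,33)  [lands on river]
river: ρ → (33,36,-19)
river: ρ → (-19,40,29)
river: ρ → (29,18,-30)
river: ρ → (-30,42,17)
river: ρ → (17,60,-3)
river: ρ → (-3,60,17)
river: ρ → (17,42,-30)
river: ρ → (-30,18,29)
river: ρ → (29,40,-19)
river: ρ → (-19,36,33)
river: ρ → (33,30,-22)
river: ρ → (-22,58,5)
river: ρ → (5,52,-55)
river: ρ → (-55,58,2)
river: ρ → (2,58,-55)
river: ρ → (-55,52,5)
river: ρ → (5,58,-22)
ρ-cycle length = 18 (tail of 1 descent step not counted)

18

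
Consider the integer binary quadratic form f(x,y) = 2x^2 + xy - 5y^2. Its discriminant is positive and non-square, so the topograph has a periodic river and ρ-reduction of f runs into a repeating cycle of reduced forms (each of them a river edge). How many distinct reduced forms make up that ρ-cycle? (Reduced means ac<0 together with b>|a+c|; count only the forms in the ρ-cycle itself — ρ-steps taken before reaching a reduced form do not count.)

D = 41, ⌊√D⌋ = 6
descent: ρ → (-5,-1,2)
descent: ρ → (2,5,-2)  [lands on river]
river: ρ → (-2,3,4)
river: ρ → (4,5,-1)
river: ρ → (-1,5,4)
river: ρ → (4,3,-2)
river: ρ → (-2,5,2)
river: ρ → (2,3,-4)
river: ρ → (-4,5,1)
river: ρ → (1,5,-4)
river: ρ → (-4,3,2)
ρ-cycle length = 10 (tail of 2 descent steps not counted)

10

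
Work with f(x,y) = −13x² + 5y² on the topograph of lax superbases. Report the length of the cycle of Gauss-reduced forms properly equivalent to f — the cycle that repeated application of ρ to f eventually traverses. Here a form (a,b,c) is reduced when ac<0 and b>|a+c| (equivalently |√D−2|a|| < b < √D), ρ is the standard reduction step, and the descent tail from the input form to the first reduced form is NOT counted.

D = 260, ⌊√D⌋ = 16
descent: ρ → (5,10,-8)  [lands on river]
river: ρ → (-8,6,7)
river: ρ → (7,8,-7)
river: ρ → (-7,6,8)
river: ρ → (8,10,-5)
river: ρ → (-5,10,8)
river: ρ → (8,6,-7)
river: ρ → (-7,8,7)
river: ρ → (7,6,-8)
river: ρ → (-8,10,5)
ρ-cycle length = 10 (tail of 1 descent step not counted)

10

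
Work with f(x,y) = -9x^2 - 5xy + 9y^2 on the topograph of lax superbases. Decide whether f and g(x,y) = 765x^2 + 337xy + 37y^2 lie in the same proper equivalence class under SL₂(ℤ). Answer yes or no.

D₁ = 349, D₂ = 349
river cycle of f (length 18): (9, 5, -9), (-9, 13, 5), (5, 17, -3), (-3, 13, 15), (15, 17, -1), (-1, 17, 15), (15, 13, -3), (-3, 17, 5), (5, 13, -9), (-9, 5, 9), … (8 more)
river cycle of g (length 18): (5, 17, -3), (-3, 13, 15), (15, 17, -1), (-1, 17, 15), (15, 13, -3), (-3, 17, 5), (5, 13, -9), (-9, 5, 9), (9, 13, -5), (-5, 17, 3), … (8 more)
cycles coincide ⇒ equivalent

yes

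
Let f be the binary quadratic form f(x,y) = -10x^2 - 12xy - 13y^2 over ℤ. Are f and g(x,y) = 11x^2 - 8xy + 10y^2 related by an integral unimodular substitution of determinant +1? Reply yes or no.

D₁ = -376, D₂ = -376
f is negative-definite; reduce −f:
−f: translate: b→-8 (≡12 mod 20), so (10,12,13)→(10,-8,11)
−f: reduced (well bottom): (10,-8,11) with a≤c, −a<b≤a
flip sign back: reduced form of f is (-10,8,-11)
g: flip: (11,-8,10)→(10,8,11)
g: reduced (well bottom): (10,8,11) with a≤c, −a<b≤a
reduced forms (-10, 8, -11) vs (10, 8, 11) ⇒ inequivalent

no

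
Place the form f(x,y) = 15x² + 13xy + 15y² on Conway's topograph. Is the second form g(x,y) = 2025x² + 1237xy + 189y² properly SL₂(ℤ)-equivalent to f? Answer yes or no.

D₁ = -731, D₂ = -731
f: reduced (well bottom): (15,13,15) with a≤c, −a<b≤a
g: flip: (2025,1237,189)→(189,-1237,2025)
g: translate: b→-103 (≡-1237 mod 378), so (189,-1237,2025)→(189,-103,15)
g: flip: (189,-103,15)→(15,103,189)
g: translate: b→13 (≡103 mod 30), so (15,103,189)→(15,13,15)
g: reduced (well bottom): (15,13,15) with a≤c, −a<b≤a
reduced forms (15, 13, 15) vs (15, 13, 15) ⇒ equivalent

yes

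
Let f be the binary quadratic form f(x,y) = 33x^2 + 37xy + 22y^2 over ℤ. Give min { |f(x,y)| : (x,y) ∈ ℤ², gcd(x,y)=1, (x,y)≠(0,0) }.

translate: b→-29 (≡37 mod 66), so (33,37,22)→(33,-29,18)
flip: (33,-29,18)→(18,29,33)
translate: b→-7 (≡29 mod 36), so (18,29,33)→(18,-7,22)
reduced (well bottom): (18,-7,22) with a≤c, −a<b≤a
well minimum = a = 18

18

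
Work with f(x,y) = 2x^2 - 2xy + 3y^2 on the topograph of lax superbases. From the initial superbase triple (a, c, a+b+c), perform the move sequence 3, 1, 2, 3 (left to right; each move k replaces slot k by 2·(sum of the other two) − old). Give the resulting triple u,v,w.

start (2,3,3) = (f(1,0),f(0,1),f(1,1))
replace slot 3: 2·(2+3) − 3 = 7 → (2,3,7)
replace slot 1: 2·(3+7) − 2 = 18 → (18,3,7)
replace slot 2: 2·(18+7) − 3 = 47 → (18,47,7)
replace slot 3: 2·(18+47) − 7 = 123 → (18,47,123)

18,47,123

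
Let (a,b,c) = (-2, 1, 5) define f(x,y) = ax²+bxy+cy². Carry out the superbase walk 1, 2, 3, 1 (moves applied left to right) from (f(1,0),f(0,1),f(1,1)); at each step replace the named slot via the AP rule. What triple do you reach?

start (-2,5,4) = (f(1,0),f(0,1),f(1,1))
replace slot 1: 2·(5+4) − (-2) = 20 → (20,5,4)
replace slot 2: 2·(20+4) − 5 = 43 → (20,43,4)
replace slot 3: 2·(20+43) − 4 = 122 → (20,43,122)
replace slot 1: 2·(43+122) − 20 = 310 → (310,43,122)

310,43,122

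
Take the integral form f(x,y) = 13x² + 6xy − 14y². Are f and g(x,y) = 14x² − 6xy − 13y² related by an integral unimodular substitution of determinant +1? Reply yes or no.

D₁ = 764, D₂ = 764
river cycle of f (length 16): (-14, 22, 5), (5, 18, -22), (-22, 26, 1), (1, 26, -22), (-22, 18, 5), (5, 22, -14), (-14, 6, 13), (13, 20, -7), (-7, 22, 10), (10, 18, -11), … (6 more)
river cycle of g (length 16): (-13, 6, 14), (14, 22, -5), (-5, 18, 22), (22, 26, -1), (-1, 26, 22), (22, 18, -5), (-5, 22, 14), (14, 6, -13), (-13, 20, 7), (7, 22, -10), … (6 more)
cycles differ ⇒ inequivalent

no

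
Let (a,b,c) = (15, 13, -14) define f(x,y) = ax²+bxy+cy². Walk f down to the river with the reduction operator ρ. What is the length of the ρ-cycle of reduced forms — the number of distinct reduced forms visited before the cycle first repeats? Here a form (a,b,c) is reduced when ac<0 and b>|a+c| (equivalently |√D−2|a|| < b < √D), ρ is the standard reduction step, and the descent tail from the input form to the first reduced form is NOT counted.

D = 1009, ⌊√D⌋ = 31
river: ρ → (-14,15,14)
river: ρ → (14,13,-15)
river: ρ → (-15,17,12)
river: ρ → (12,31,-1)
river: ρ → (-1,31,12)
river: ρ → (12,17,-15)
river: ρ → (-15,13,14)
river: ρ → (14,15,-14)
river: ρ → (-14,13,15)
river: ρ → (15,17,-12)
river: ρ → (-12,31,1)
river: ρ → (1,31,-12)
river: ρ → (-12,17,15)
river: ρ → (15,13,-14)
ρ-cycle length = 14 (tail of 0 descent steps not counted)

14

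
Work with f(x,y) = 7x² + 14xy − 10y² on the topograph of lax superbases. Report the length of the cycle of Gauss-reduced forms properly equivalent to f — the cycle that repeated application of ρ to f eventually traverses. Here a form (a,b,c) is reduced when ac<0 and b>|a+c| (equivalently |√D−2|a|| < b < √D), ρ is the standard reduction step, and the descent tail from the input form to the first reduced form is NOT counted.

D = 476, ⌊√D⌋ = 21
river: ρ → (-10,6,11)
river: ρ → (11,16,-5)
river: ρ → (-5,14,14)
river: ρ → (14,14,-5)
river: ρ → (-5,16,11)
river: ρ → (11,6,-10)
river: ρ → (-10,14,7)
river: ρ → (7,14,-10)
ρ-cycle length = 8 (tail of 0 descent steps not counted)

8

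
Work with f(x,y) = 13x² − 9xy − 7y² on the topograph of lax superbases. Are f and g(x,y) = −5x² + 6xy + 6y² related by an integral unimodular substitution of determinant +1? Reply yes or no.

D₁ = 445, D₂ = 156
discriminants differ ⇒ not SL₂(ℤ)-equivalent

no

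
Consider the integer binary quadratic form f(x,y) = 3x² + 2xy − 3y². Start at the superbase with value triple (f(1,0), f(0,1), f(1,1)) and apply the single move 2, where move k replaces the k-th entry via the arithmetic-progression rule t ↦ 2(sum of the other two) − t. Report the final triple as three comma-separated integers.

start (3,-3,2) = (f(1,0),f(0,1),f(1,1))
replace slot 2: 2·(3+2) − (-3) = 13 → (3,13,2)

3,13,2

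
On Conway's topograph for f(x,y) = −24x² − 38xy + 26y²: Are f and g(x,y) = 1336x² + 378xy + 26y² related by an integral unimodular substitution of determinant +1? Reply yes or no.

D₁ = 3940, D₂ = 3940
river cycle of f (length 10): (26, 38, -24), (-24, 58, 6), (6, 62, -4), (-4, 58, 36), (36, 14, -26), (-26, 38, 24), (24, 58, -6), (-6, 62, 4), (4, 58, -36), (-36, 14, 26)
river cycle of g (length 10): (26, 38, -24), (-24, 58, 6), (6, 62, -4), (-4, 58, 36), (36, 14, -26), (-26, 38, 24), (24, 58, -6), (-6, 62, 4), (4, 58, -36), (-36, 14, 26)
cycles coincide ⇒ equivalent

yes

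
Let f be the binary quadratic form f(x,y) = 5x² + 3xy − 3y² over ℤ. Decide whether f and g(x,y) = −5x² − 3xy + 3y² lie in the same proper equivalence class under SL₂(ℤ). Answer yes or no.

D₁ = 69, D₂ = 69
river cycle of f (length 4): (-3, 3, 5), (5, 7, -1), (-1, 7, 5), (5, 3, -3)
river cycle of g (length 4): (3, 3, -5), (-5, 7, 1), (1, 7, -5), (-5, 3, 3)
cycles differ ⇒ inequivalent

no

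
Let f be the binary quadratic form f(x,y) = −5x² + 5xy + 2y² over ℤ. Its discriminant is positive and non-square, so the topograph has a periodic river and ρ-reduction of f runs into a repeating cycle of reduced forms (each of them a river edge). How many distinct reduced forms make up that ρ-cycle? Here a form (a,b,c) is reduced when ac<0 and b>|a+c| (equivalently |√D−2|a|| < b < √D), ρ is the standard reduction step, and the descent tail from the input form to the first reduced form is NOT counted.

D = 65, ⌊√D⌋ = 8
river: ρ → (2,7,-2)
river: ρ → (-2,5,5)
river: ρ → (5,5,-2)
river: ρ → (-2,7,2)
river: ρ → (2,5,-5)
river: ρ → (-5,5,2)
ρ-cycle length = 6 (tail of 0 descent steps not counted)

6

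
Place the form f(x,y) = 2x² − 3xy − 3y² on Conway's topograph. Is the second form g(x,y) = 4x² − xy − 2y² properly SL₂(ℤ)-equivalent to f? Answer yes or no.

D₁ = 33, D₂ = 33
river cycle of f (length 4): (-3, 3, 2), (2, 5, -1), (-1, 5, 2), (2, 3, -3)
river cycle of g (length 4): (-2, 5, 1), (1, 5, -2), (-2, 3, 3), (3, 3, -2)
cycles differ ⇒ inequivalent

no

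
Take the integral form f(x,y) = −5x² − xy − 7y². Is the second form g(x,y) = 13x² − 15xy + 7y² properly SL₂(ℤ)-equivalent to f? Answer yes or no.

D₁ = -139, D₂ = -139
f is negative-definite; reduce −f:
−f: reduced (well bottom): (5,1,7) with a≤c, −a<b≤a
flip sign back: reduced form of f is (-5,-1,-7)
g: translate: b→11 (≡-15 mod 26), so (13,-15,7)→(13,11,5)
g: flip: (13,11,5)→(5,-11,13)
g: translate: b→-1 (≡-11 mod 10), so (5,-11,13)→(5,-1,7)
g: reduced (well bottom): (5,-1,7) with a≤c, −a<b≤a
reduced forms (-5, -1, -7) vs (5, -1, 7) ⇒ inequivalent

no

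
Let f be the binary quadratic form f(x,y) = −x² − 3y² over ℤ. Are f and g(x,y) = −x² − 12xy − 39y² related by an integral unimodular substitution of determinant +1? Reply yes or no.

D₁ = -12, D₂ = -12
f is negative-definite; reduce −f:
−f: reduced (well bottom): (1,0,3) with a≤c, −a<b≤a
flip sign back: reduced form of f is (-1,0,-3)
g is negative-definite; reduce −g:
−g: translate: b→0 (≡12 mod 2), so (1,12,39)→(1,0,3)
−g: reduced (well bottom): (1,0,3) with a≤c, −a<b≤a
flip sign back: reduced form of g is (-1,0,-3)
reduced forms (-1, 0, -3) vs (-1, 0, -3) ⇒ equivalent

yes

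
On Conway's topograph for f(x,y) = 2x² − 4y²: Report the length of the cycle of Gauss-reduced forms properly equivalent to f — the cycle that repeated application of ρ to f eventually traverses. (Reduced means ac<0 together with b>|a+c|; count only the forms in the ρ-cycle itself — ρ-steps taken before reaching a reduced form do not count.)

D = 32, ⌊√D⌋ = 5
descent: ρ → (-4,0,2)
descent: ρ → (2,4,-2)  [lands on river]
river: ρ → (-2,4,2)
ρ-cycle length = 2 (tail of 2 descent steps not counted)

2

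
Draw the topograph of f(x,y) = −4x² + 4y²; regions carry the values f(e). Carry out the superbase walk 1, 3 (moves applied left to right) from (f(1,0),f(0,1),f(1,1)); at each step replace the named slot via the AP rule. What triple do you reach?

start (-4,4,0) = (f(1,0),f(0,1),f(1,1))
replace slot 1: 2·(4+0) − (-4) = 12 → (12,4,0)
replace slot 3: 2·(12+4) − 0 = 32 → (12,4,32)

12,4,32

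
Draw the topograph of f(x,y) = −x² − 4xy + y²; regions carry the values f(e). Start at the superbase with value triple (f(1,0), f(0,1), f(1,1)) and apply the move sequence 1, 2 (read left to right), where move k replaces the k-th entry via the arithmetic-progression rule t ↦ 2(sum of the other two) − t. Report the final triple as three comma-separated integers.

start (-1,1,-4) = (f(1,0),f(0,1),f(1,1))
replace slot 1: 2·(1+(-4)) − (-1) = -5 → (-5,1,-4)
replace slot 2: 2·((-5)+(-4)) − 1 = -19 → (-5,-19,-4)

-5,-19,-4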